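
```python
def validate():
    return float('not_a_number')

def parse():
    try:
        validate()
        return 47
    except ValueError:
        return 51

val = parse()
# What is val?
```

Step-by-step execution trace:
1. `parse()` calls `validate()`.
2. `validate()` evaluates `float('not_a_number')`, which raises ValueError; it propagates to the caller.
3. `return 47` is not reached.
4. `except ValueError` in parse matches → returns 51.
5. val = 51.
Result: 51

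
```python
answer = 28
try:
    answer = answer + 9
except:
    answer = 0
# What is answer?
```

Step-by-step execution trace:
1. answer starts at 28.
2. try: `answer = answer + 9` → answer = 37. No exception raised.
3. `except` is skipped.
Result: 37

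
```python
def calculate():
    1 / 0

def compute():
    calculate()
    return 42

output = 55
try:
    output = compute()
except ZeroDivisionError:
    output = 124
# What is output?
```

Step-by-step execution trace:
1. output starts at 55.
2. try: `compute()` calls `calculate()`.
3. `calculate()` evaluates `1 / 0`, which raises ZeroDivisionError; it propagates through compute (uncaught).
4. `return 42` in compute is not reached; the assignment to output does not complete.
5. `except ZeroDivisionError` matches → output = 124.
Result: 124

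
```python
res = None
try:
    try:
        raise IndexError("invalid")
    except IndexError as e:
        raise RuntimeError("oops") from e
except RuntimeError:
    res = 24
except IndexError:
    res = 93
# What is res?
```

Step-by-step execution trace:
1. Inner try raises IndexError; inner `except IndexError as e` catches it.
2. `raise RuntimeError(...) from e` raises RuntimeError (IndexError is attached as __cause__, but only RuntimeError is active).
3. Outer `except RuntimeError` matches → res = 24.
4. `except IndexError` is not reached.
Result: 24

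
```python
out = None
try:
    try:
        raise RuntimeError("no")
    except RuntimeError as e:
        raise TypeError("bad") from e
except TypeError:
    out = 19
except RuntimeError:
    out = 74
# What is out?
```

Step-by-step execution trace:
1. Inner try raises RuntimeError; inner `except RuntimeError as e` catches it.
2. `raise TypeError(...) from e` raises TypeError (RuntimeError is attached as __cause__, but only TypeError is active).
3. Outer `except TypeError` matches → out = 19.
4. `except RuntimeError` is not reached.
Result: 19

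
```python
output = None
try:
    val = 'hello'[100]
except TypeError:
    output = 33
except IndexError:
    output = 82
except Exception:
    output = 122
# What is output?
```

Step-by-step execution trace:
1. `val = 'hello'[100]` raises IndexError.
2. `except TypeError` does not match IndexError; skipped.
3. `except IndexError` matches → output = 82.
4. Remaining except clauses are skipped.
Result: 82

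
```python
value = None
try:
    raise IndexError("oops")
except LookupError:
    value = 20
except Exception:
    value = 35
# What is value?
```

Step-by-step execution trace:
1. `raise IndexError(...)` raises IndexError.
2. `except LookupError` matches (IndexError is a subclass of LookupError) → value = 20.
3. `except Exception` is not reached.
Result: 20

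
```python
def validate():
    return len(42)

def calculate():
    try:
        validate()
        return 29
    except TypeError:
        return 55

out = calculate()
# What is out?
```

Step-by-step execution trace:
1. `calculate()` calls `validate()`.
2. `validate()` evaluates `len(42)`, which raises TypeError; it propagates to the caller.
3. `return 29` is not reached.
4. `except TypeError` in calculate matches → returns 55.
5. out = 55.
Result: 55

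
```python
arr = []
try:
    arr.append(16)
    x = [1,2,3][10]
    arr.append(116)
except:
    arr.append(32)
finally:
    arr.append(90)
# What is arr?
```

Step-by-step execution trace:
1. try: `arr.append(16)` → arr = [16].
2. `x = [1,2,3][10]` raises IndexError; `arr.append(116)` is not reached.
3. bare `except` matches → `arr.append(32)` → arr = [16, 32].
4. finally always runs: `arr.append(90)` → arr = [16, 32, 90].
Result: [16, 32, 90]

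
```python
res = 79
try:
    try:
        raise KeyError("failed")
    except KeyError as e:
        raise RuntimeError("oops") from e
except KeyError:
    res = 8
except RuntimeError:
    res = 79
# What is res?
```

Step-by-step execution trace:
1. Inner try raises KeyError; inner `except KeyError as e` catches it.
2. `raise RuntimeError(...) from e` raises RuntimeError (KeyError is attached as __cause__, but only RuntimeError is active).
3. Outer `except KeyError` does not match RuntimeError; skipped.
4. Outer `except RuntimeError` matches → res = 79.
Result: 79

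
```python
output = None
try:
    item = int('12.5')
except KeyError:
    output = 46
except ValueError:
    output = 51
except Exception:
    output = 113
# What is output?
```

Step-by-step execution trace:
1. `item = int('12.5')` raises ValueError.
2. `except KeyError` does not match ValueError; skipped.
3. `except ValueError` matches → output = 51.
4. Remaining except clauses are skipped.
Result: 51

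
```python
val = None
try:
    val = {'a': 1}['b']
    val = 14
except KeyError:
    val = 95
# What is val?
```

Step-by-step execution trace:
1. `val = {'a': 1}['b']` raises KeyError.
2. `val = 14` is not reached.
3. `except KeyError` matches → val = 95.
Result: 95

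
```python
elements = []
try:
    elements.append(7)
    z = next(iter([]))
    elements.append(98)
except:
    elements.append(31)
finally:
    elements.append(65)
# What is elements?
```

Step-by-step execution trace:
1. try: `elements.append(7)` → elements = [7].
2. `z = next(iter([]))` raises StopIteration; `elements.append(98)` is not reached.
3. bare `except` matches → `elements.append(31)` → elements = [7, 31].
4. finally always runs: `elements.append(65)` → elements = [7, 31, 65].
Result: [7, 31, 65]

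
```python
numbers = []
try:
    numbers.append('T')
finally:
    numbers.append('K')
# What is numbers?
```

Step-by-step execution trace:
1. try: `numbers.append('T')` → numbers = ['T'].
2. The try body completes without raising.
3. finally always runs: `numbers.append('K')` → numbers = ['T', 'K'].
Result: ['T', 'K']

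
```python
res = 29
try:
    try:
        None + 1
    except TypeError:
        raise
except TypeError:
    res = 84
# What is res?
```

Step-by-step execution trace:
1. Inner try: `None + 1` raises TypeError.
2. Inner `except TypeError` matches; bare `raise` re-raises the same TypeError.
3. Outer `except TypeError` matches → res = 84.
Result: 84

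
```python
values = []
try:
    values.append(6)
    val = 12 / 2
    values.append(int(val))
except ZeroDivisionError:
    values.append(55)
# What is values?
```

Step-by-step execution trace:
1. try: `values.append(6)` → values = [6].
2. `val = 12 / 2` → val = 6.0. No exception raised.
3. `values.append(int(val))` → values = [6, 6].
4. `except ZeroDivisionError` is skipped (no exception was raised).
Result: [6, 6]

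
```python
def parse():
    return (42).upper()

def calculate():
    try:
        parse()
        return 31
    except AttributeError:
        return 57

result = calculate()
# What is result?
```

Step-by-step execution trace:
1. `calculate()` calls `parse()`.
2. `parse()` evaluates `(42).upper()`, which raises AttributeError; it propagates to the caller.
3. `return 31` is not reached.
4. `except AttributeError` in calculate matches → returns 57.
5. result = 57.
Result: 57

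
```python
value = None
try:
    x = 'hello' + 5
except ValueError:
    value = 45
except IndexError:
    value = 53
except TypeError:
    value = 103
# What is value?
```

Step-by-step execution trace:
1. `x = 'hello' + 5` raises TypeError.
2. `except ValueError` does not match TypeError; skipped.
3. `except IndexError` does not match TypeError; skipped.
4. `except TypeError` matches → value = 103.
Result: 103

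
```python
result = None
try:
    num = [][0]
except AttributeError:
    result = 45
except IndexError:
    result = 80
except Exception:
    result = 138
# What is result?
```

Step-by-step execution trace:
1. `num = [][0]` raises IndexError.
2. `except AttributeError` does not match IndexError; skipped.
3. `except IndexError` matches → result = 80.
4. Remaining except clauses are skipped.
Result: 80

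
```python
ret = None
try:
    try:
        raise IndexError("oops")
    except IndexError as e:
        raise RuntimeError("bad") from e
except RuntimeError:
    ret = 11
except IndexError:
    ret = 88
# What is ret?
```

Step-by-step execution trace:
1. Inner try raises IndexError; inner `except IndexError as e` catches it.
2. `raise RuntimeError(...) from e` raises RuntimeError (IndexError is attached as __cause__, but only RuntimeError is active).
3. Outer `except RuntimeError` matches → ret = 11.
4. `except IndexError` is not reached.
Result: 11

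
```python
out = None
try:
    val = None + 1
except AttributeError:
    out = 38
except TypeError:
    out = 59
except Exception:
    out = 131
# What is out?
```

Step-by-step execution trace:
1. `val = None + 1` raises TypeError.
2. `except AttributeError` does not match TypeError; skipped.
3. `except TypeError` matches → out = 59.
4. Remaining except clauses are skipped.
Result: 59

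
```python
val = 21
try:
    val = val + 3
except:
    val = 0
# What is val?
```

Step-by-step execution trace:
1. val starts at 21.
2. try: `val = val + 3` → val = 24. No exception raised.
3. `except` is skipped.
Result: 24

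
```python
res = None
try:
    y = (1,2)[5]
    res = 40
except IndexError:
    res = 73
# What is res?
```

Step-by-step execution trace:
1. `y = (1,2)[5]` raises IndexError.
2. `res = 40` is not reached.
3. `except IndexError` matches → res = 73.
Result: 73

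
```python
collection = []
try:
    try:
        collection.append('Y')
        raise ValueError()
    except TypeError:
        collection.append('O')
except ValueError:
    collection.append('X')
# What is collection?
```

Step-by-step execution trace:
1. Inner try: `collection.append('Y')` → collection = ['Y'].
2. `raise ValueError()` raises ValueError.
3. Inner `except TypeError` does not match ValueError; exception propagates to outer try.
4. Outer `except ValueError` matches → `collection.append('X')` → collection = ['Y', 'X'].
Result: ['Y', 'X']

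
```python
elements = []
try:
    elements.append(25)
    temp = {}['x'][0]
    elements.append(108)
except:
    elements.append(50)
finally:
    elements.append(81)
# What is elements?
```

Step-by-step execution trace:
1. try: `elements.append(25)` → elements = [25].
2. `temp = {}['x'][0]` raises KeyError; `elements.append(108)` is not reached.
3. bare `except` matches → `elements.append(50)` → elements = [25, 50].
4. finally always runs: `elements.append(81)` → elements = [25, 50, 81].
Result: [25, 50, 81]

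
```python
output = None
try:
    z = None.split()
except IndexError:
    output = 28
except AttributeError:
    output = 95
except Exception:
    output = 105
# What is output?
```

Step-by-step execution trace:
1. `z = None.split()` raises AttributeError.
2. `except IndexError` does not match AttributeError; skipped.
3. `except AttributeError` matches → output = 95.
4. Remaining except clauses are skipped.
Result: 95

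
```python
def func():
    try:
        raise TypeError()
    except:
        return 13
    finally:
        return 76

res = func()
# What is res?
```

Step-by-step execution trace:
1. `func()` enters try: `raise TypeError()` raises TypeError.
2. bare `except` matches → `return 13` sets pending return value 13.
3. Before returning, `finally: return 76` runs and overrides the pending return.
4. func() returns 76 → res = 76.
Result: 76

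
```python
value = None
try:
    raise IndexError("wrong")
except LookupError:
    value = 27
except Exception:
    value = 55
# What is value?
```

Step-by-step execution trace:
1. `raise IndexError(...)` raises IndexError.
2. `except LookupError` matches (IndexError is a subclass of LookupError) → value = 27.
3. `except Exception` is not reached.
Result: 27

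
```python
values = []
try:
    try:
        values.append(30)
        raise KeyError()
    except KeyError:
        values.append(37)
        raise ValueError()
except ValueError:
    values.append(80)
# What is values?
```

Step-by-step execution trace:
1. Inner try: `values.append(30)` → values = [30].
2. `raise KeyError()` raises KeyError.
3. Inner `except KeyError` matches → `values.append(37)` → values = [30, 37].
4. `raise ValueError()` raises ValueError; propagates to outer try.
5. Outer `except ValueError` matches → `values.append(80)` → values = [30, 37, 80].
Result: [30, 37, 80]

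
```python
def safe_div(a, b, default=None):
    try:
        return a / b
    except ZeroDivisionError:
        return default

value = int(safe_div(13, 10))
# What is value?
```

Step-by-step execution trace:
1. `safe_div(13, 10)` enters try: `return 13 / 10` → returns 1.3. No exception raised.
2. `except ZeroDivisionError` is skipped.
3. `int(1.3)` → 1 → value = 1.
Result: 1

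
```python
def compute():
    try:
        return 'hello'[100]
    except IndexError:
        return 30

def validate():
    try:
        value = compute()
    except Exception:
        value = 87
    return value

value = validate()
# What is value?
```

Step-by-step execution trace:
1. `validate()` calls `compute()`.
2. In compute: `'hello'[100]` raises IndexError; `except IndexError` catches it → returns 30.
3. In validate: `value = compute()` → value = 30. No exception reaches validate.
4. `except Exception` is skipped; validate returns 30.
5. value = 30.
Result: 30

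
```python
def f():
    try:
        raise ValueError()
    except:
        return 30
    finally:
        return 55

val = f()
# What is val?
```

Step-by-step execution trace:
1. `f()` enters try: `raise ValueError()` raises ValueError.
2. bare `except` matches → `return 30` sets pending return value 30.
3. Before returning, `finally: return 55` runs and overrides the pending return.
4. f() returns 55 → val = 55.
Result: 55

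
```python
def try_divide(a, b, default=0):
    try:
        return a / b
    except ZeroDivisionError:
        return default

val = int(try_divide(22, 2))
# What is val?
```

Step-by-step execution trace:
1. `try_divide(22, 2)` enters try: `return 22 / 2` → returns 11.0. No exception raised.
2. `except ZeroDivisionError` is skipped.
3. `int(11.0)` → 11 → val = 11.
Result: 11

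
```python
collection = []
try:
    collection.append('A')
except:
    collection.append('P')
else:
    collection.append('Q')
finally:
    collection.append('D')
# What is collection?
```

Step-by-step execution trace:
1. try: `collection.append('A')` → collection = ['A']. No exception raised.
2. `except` is skipped.
3. `else` runs: `collection.append('Q')` → collection = ['A', 'Q'].
4. `finally` always runs: `collection.append('D')` → collection = ['A', 'Q', 'D'].
Result: ['A', 'Q', 'D']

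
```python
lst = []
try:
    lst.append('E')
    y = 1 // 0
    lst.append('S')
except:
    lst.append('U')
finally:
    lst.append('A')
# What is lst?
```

Step-by-step execution trace:
1. try: `lst.append('E')` → lst = ['E'].
2. `y = 1 // 0` raises ZeroDivisionError; `lst.append('S')` is not reached.
3. bare `except` matches → `lst.append('U')` → lst = ['E', 'U'].
4. finally always runs: `lst.append('A')` → lst = ['E', 'U', 'A'].
Result: ['E', 'U', 'A']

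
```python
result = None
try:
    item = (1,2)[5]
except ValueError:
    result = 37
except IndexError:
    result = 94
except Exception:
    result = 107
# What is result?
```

Step-by-step execution trace:
1. `item = (1,2)[5]` raises IndexError.
2. `except ValueError` does not match IndexError; skipped.
3. `except IndexError` matches → result = 94.
4. Remaining except clauses are skipped.
Result: 94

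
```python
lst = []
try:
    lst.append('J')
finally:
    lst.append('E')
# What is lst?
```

Step-by-step execution trace:
1. try: `lst.append('J')` → lst = ['J'].
2. The try body completes without raising.
3. finally always runs: `lst.append('E')` → lst = ['J', 'E'].
Result: ['J', 'E']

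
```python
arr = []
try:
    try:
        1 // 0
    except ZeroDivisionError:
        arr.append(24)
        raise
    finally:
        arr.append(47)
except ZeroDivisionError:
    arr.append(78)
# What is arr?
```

Step-by-step execution trace:
1. Inner try: `1 // 0` raises ZeroDivisionError.
2. Inner `except ZeroDivisionError` matches → `arr.append(24)` → arr = [24].
3. bare `raise` re-raises ZeroDivisionError.
4. Inner `finally` runs during unwinding: `arr.append(47)` → arr = [24, 47].
5. Outer `except ZeroDivisionError` matches → `arr.append(78)` → arr = [24, 47, 78].
Result: [24, 47, 78]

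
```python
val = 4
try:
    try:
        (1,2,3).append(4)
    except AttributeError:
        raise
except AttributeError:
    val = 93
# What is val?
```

Step-by-step execution trace:
1. Inner try: `(1,2,3).append(4)` raises AttributeError.
2. Inner `except AttributeError` matches; bare `raise` re-raises the same AttributeError.
3. Outer `except AttributeError` matches → val = 93.
Result: 93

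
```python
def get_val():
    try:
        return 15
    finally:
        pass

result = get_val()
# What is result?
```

Step-by-step execution trace:
1. `get_val()` enters try: `return 15` sets pending return value 15.
2. Before returning, `finally: pass` runs (no effect).
3. get_val() returns 15 → result = 15.
Result: 15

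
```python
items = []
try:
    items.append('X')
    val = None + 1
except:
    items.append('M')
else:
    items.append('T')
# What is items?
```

Step-by-step execution trace:
1. try: `items.append('X')` → items = ['X'].
2. `val = None + 1` raises TypeError.
3. bare `except` matches → `items.append('M')` → items = ['X', 'M'].
4. `else` is skipped (an exception was raised).
Result: ['X', 'M']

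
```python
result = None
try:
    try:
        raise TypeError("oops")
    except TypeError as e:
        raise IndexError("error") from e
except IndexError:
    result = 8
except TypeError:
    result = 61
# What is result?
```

Step-by-step execution trace:
1. Inner try raises TypeError; inner `except TypeError as e` catches it.
2. `raise IndexError(...) from e` raises IndexError (TypeError is attached as __cause__, but only IndexError is active).
3. Outer `except IndexError` matches → result = 8.
4. `except TypeError` is not reached.
Result: 8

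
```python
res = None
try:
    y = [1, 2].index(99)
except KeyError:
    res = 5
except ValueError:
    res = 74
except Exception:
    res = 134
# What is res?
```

Step-by-step execution trace:
1. `y = [1, 2].index(99)` raises ValueError.
2. `except KeyError` does not match ValueError; skipped.
3. `except ValueError` matches → res = 74.
4. Remaining except clauses are skipped.
Result: 74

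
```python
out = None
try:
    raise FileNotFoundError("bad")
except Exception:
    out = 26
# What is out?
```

Step-by-step execution trace:
1. `raise FileNotFoundError(...)` raises FileNotFoundError.
2. `except Exception` matches (FileNotFoundError is a subclass of Exception) → out = 26.
Result: 26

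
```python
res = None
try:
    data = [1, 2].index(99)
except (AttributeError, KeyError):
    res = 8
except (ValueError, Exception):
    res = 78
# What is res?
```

Step-by-step execution trace:
1. `data = [1, 2].index(99)` raises ValueError.
2. `except (AttributeError, KeyError)` does not match ValueError; skipped.
3. `except (ValueError, Exception)` matches (ValueError is in the tuple) → res = 78.
Result: 78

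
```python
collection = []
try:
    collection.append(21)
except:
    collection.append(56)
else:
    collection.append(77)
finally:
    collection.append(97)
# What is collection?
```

Step-by-step execution trace:
1. try: `collection.append(21)` → collection = [21]. No exception raised.
2. `except` is skipped.
3. `else` runs: `collection.append(77)` → collection = [21, 77].
4. `finally` always runs: `collection.append(97)` → collection = [21, 77, 97].
Result: [21, 77, 97]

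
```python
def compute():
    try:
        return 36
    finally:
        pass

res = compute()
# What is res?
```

Step-by-step execution trace:
1. `compute()` enters try: `return 36` sets pending return value 36.
2. Before returning, `finally: pass` runs (no effect).
3. compute() returns 36 → res = 36.
Result: 36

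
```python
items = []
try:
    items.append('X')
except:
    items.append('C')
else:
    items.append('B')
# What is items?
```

Step-by-step execution trace:
1. try: `items.append('X')` → items = ['X']. No exception raised.
2. `except` is skipped.
3. `else` runs (try completed without exception): `items.append('B')` → items = ['X', 'B'].
Result: ['X', 'B']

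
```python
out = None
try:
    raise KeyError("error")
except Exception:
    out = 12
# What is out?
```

Step-by-step execution trace:
1. `raise KeyError(...)` raises KeyError.
2. `except Exception` matches (KeyError is a subclass of Exception) → out = 12.
Result: 12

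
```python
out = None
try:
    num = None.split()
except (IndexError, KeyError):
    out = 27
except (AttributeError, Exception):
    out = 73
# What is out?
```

Step-by-step execution trace:
1. `num = None.split()` raises AttributeError.
2. `except (IndexError, KeyError)` does not match AttributeError; skipped.
3. `except (AttributeError, Exception)` matches (AttributeError is in the tuple) → out = 73.
Result: 73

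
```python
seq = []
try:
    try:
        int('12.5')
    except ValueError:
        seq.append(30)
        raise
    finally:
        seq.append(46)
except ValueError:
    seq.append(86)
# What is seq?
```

Step-by-step execution trace:
1. Inner try: `int('12.5')` raises ValueError.
2. Inner `except ValueError` matches → `seq.append(30)` → seq = [30].
3. bare `raise` re-raises ValueError.
4. Inner `finally` runs during unwinding: `seq.append(46)` → seq = [30, 46].
5. Outer `except ValueError` matches → `seq.append(86)` → seq = [30, 46, 86].
Result: [30, 46, 86]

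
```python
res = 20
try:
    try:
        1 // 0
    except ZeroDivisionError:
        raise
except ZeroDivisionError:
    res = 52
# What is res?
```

Step-by-step execution trace:
1. Inner try: `1 // 0` raises ZeroDivisionError.
2. Inner `except ZeroDivisionError` matches; bare `raise` re-raises the same ZeroDivisionError.
3. Outer `except ZeroDivisionError` matches → res = 52.
Result: 52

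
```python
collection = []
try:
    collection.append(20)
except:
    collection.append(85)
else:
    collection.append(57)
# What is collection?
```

Step-by-step execution trace:
1. try: `collection.append(20)` → collection = [20]. No exception raised.
2. `except` is skipped.
3. `else` runs (try completed without exception): `collection.append(57)` → collection = [20, 57].
Result: [20, 57]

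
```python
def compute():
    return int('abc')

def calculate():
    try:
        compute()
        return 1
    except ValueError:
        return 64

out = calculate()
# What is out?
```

Step-by-step execution trace:
1. `calculate()` calls `compute()`.
2. `compute()` evaluates `int('abc')`, which raises ValueError; it propagates to the caller.
3. `return 1` is not reached.
4. `except ValueError` in calculate matches → returns 64.
5. out = 64.
Result: 64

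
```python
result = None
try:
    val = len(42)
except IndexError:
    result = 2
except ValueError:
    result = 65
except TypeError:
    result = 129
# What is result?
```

Step-by-step execution trace:
1. `val = len(42)` raises TypeError.
2. `except IndexError` does not match TypeError; skipped.
3. `except ValueError` does not match TypeError; skipped.
4. `except TypeError` matches → result = 129.
Result: 129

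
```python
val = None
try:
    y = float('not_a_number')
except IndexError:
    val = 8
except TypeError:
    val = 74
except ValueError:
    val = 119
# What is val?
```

Step-by-step execution trace:
1. `y = float('not_a_number')` raises ValueError.
2. `except IndexError` does not match ValueError; skipped.
3. `except TypeError` does not match ValueError; skipped.
4. `except ValueError` matches → val = 119.
Result: 119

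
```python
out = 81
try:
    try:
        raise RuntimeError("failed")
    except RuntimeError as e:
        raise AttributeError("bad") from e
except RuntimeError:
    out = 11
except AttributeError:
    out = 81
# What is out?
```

Step-by-step execution trace:
1. Inner try raises RuntimeError; inner `except RuntimeError as e` catches it.
2. `raise AttributeError(...) from e` raises AttributeError (RuntimeError is attached as __cause__, but only AttributeError is active).
3. Outer `except RuntimeError` does not match AttributeError; skipped.
4. Outer `except AttributeError` matches → out = 81.
Result: 81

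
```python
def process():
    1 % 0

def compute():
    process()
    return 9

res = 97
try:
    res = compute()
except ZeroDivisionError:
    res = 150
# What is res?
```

Step-by-step execution trace:
1. res starts at 97.
2. try: `compute()` calls `process()`.
3. `process()` evaluates `1 % 0`, which raises ZeroDivisionError; it propagates through compute (uncaught).
4. `return 9` in compute is not reached; the assignment to res does not complete.
5. `except ZeroDivisionError` matches → res = 150.
Result: 150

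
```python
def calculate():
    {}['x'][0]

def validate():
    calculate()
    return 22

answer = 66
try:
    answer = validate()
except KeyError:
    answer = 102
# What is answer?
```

Step-by-step execution trace:
1. answer starts at 66.
2. try: `validate()` calls `calculate()`.
3. `calculate()` evaluates `{}['x'][0]`, which raises KeyError; it propagates through validate (uncaught).
4. `return 22` in validate is not reached; the assignment to answer does not complete.
5. `except KeyError` matches → answer = 102.
Result: 102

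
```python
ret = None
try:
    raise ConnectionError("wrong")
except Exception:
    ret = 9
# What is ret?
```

Step-by-step execution trace:
1. `raise ConnectionError(...)` raises ConnectionError.
2. `except Exception` matches (ConnectionError is a subclass of Exception) → ret = 9.
Result: 9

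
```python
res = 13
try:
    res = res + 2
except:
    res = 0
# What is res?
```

Step-by-step execution trace:
1. res starts at 13.
2. try: `res = res + 2` → res = 15. No exception raised.
3. `except` is skipped.
Result: 15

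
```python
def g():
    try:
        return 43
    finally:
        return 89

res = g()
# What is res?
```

Step-by-step execution trace:
1. `g()` enters try: `return 43` sets pending return value 43.
2. Before returning, `finally: return 89` runs and overrides the pending return.
3. g() returns 89 → res = 89.
Result: 89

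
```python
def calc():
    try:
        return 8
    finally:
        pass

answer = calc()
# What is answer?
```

Step-by-step execution trace:
1. `calc()` enters try: `return 8` sets pending return value 8.
2. Before returning, `finally: pass` runs (no effect).
3. calc() returns 8 → answer = 8.
Result: 8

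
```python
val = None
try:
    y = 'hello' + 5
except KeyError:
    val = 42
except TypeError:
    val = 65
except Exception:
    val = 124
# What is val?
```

Step-by-step execution trace:
1. `y = 'hello' + 5` raises TypeError.
2. `except KeyError` does not match TypeError; skipped.
3. `except TypeError` matches → val = 65.
4. Remaining except clauses are skipped.
Result: 65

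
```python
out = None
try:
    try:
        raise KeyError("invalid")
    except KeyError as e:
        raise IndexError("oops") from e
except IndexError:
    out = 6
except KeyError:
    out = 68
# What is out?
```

Step-by-step execution trace:
1. Inner try raises KeyError; inner `except KeyError as e` catches it.
2. `raise IndexError(...) from e` raises IndexError (KeyError is attached as __cause__, but only IndexError is active).
3. Outer `except IndexError` matches → out = 6.
4. `except KeyError` is not reached.
Result: 6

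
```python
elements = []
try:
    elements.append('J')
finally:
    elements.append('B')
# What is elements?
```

Step-by-step execution trace:
1. try: `elements.append('J')` → elements = ['J'].
2. The try body completes without raising.
3. finally always runs: `elements.append('B')` → elements = ['J', 'B'].
Result: ['J', 'B']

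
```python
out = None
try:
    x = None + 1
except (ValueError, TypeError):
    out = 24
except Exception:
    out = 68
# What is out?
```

Step-by-step execution trace:
1. `x = None + 1` raises TypeError.
2. `except (ValueError, TypeError)` matches (TypeError is in the tuple) → out = 24.
3. `except Exception` is not reached.
Result: 24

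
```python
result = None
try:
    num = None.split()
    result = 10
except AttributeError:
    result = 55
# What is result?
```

Step-by-step execution trace:
1. `num = None.split()` raises AttributeError.
2. `result = 10` is not reached.
3. `except AttributeError` matches → result = 55.
Result: 55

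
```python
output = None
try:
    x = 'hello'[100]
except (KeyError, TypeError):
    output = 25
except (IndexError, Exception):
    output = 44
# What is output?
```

Step-by-step execution trace:
1. `x = 'hello'[100]` raises IndexError.
2. `except (KeyError, TypeError)` does not match IndexError; skipped.
3. `except (IndexError, Exception)` matches (IndexError is in the tuple) → output = 44.
Result: 44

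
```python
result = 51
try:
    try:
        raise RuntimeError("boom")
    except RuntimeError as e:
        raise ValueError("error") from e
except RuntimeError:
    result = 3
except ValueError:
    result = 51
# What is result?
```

Step-by-step execution trace:
1. Inner try raises RuntimeError; inner `except RuntimeError as e` catches it.
2. `raise ValueError(...) from e` raises ValueError (RuntimeError is attached as __cause__, but only ValueError is active).
3. Outer `except RuntimeError` does not match ValueError; skipped.
4. Outer `except ValueError` matches → result = 51.
Result: 51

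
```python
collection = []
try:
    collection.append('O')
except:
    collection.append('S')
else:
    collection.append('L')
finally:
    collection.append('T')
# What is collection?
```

Step-by-step execution trace:
1. try: `collection.append('O')` → collection = ['O']. No exception raised.
2. `except` is skipped.
3. `else` runs: `collection.append('L')` → collection = ['O', 'L'].
4. `finally` always runs: `collection.append('T')` → collection = ['O', 'L', 'T'].
Result: ['O', 'L', 'T']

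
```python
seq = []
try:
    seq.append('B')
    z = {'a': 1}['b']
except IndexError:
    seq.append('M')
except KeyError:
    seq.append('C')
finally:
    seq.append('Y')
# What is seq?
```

Step-by-step execution trace:
1. try: `seq.append('B')` → seq = ['B'].
2. `z = {'a': 1}['b']` raises KeyError.
3. `except IndexError` does not match KeyError; skipped.
4. `except KeyError` matches → `seq.append('C')` → seq = ['B', 'C'].
5. finally always runs: `seq.append('Y')` → seq = ['B', 'C', 'Y'].
Result: ['B', 'C', 'Y']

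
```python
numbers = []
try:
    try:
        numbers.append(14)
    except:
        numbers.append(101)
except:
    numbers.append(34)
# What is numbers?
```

Step-by-step execution trace:
1. Inner try: `numbers.append(14)` → numbers = [14]. No exception raised.
2. Inner `except` is skipped.
3. Inner try completes normally; outer `except` is skipped.
Result: [14]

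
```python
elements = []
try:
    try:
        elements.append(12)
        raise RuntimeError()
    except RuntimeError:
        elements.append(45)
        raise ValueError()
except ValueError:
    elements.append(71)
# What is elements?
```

Step-by-step execution trace:
1. Inner try: `elements.append(12)` → elements = [12].
2. `raise RuntimeError()` raises RuntimeError.
3. Inner `except RuntimeError` matches → `elements.append(45)` → elements = [12, 45].
4. `raise ValueError()` raises ValueError; propagates to outer try.
5. Outer `except ValueError` matches → `elements.append(71)` → elements = [12, 45, 71].
Result: [12, 45, 71]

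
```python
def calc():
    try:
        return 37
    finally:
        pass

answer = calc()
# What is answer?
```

Step-by-step execution trace:
1. `calc()` enters try: `return 37` sets pending return value 37.
2. Before returning, `finally: pass` runs (no effect).
3. calc() returns 37 → answer = 37.
Result: 37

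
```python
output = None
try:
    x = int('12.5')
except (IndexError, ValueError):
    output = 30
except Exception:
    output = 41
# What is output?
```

Step-by-step execution trace:
1. `x = int('12.5')` raises ValueError.
2. `except (IndexError, ValueError)` matches (ValueError is in the tuple) → output = 30.
3. `except Exception` is not reached.
Result: 30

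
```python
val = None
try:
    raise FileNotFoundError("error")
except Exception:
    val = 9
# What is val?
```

Step-by-step execution trace:
1. `raise FileNotFoundError(...)` raises FileNotFoundError.
2. `except Exception` matches (FileNotFoundError is a subclass of Exception) → val = 9.
Result: 9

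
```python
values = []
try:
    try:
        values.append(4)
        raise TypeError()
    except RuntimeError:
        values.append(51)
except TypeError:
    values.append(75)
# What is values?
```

Step-by-step execution trace:
1. Inner try: `values.append(4)` → values = [4].
2. `raise TypeError()` raises TypeError.
3. Inner `except RuntimeError` does not match TypeError; exception propagates to outer try.
4. Outer `except TypeError` matches → `values.append(75)` → values = [4, 75].
Result: [4, 75]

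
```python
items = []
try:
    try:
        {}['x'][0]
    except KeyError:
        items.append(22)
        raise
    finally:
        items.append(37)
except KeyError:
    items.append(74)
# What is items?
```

Step-by-step execution trace:
1. Inner try: `{}['x'][0]` raises KeyError.
2. Inner `except KeyError` matches → `items.append(22)` → items = [22].
3. bare `raise` re-raises KeyError.
4. Inner `finally` runs during unwinding: `items.append(37)` → items = [22, 37].
5. Outer `except KeyError` matches → `items.append(74)` → items = [22, 37, 74].
Result: [22, 37, 74]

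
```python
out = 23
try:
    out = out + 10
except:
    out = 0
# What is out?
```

Step-by-step execution trace:
1. out starts at 23.
2. try: `out = out + 10` → out = 33. No exception raised.
3. `except` is skipped.
Result: 33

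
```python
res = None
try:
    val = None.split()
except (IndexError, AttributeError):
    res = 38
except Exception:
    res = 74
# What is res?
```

Step-by-step execution trace:
1. `val = None.split()` raises AttributeError.
2. `except (IndexError, AttributeError)` matches (AttributeError is in the tuple) → res = 38.
3. `except Exception` is not reached.
Result: 38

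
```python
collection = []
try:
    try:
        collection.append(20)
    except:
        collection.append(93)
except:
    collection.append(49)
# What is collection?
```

Step-by-step execution trace:
1. Inner try: `collection.append(20)` → collection = [20]. No exception raised.
2. Inner `except` is skipped.
3. Inner try completes normally; outer `except` is skipped.
Result: [20]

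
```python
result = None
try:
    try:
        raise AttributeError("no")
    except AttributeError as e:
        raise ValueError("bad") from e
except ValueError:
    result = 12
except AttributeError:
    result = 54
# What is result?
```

Step-by-step execution trace:
1. Inner try raises AttributeError; inner `except AttributeError as e` catches it.
2. `raise ValueError(...) from e` raises ValueError (AttributeError is attached as __cause__, but only ValueError is active).
3. Outer `except ValueError` matches → result = 12.
4. `except AttributeError` is not reached.
Result: 12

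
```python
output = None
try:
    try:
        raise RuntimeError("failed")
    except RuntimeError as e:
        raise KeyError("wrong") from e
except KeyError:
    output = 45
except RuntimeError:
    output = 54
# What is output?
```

Step-by-step execution trace:
1. Inner try raises RuntimeError; inner `except RuntimeError as e` catches it.
2. `raise KeyError(...) from e` raises KeyError (RuntimeError is attached as __cause__, but only KeyError is active).
3. Outer `except KeyError` matches → output = 45.
4. `except RuntimeError` is not reached.
Result: 45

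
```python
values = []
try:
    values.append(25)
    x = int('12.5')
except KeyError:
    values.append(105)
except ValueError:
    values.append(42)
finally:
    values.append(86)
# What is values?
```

Step-by-step execution trace:
1. try: `values.append(25)` → values = [25].
2. `x = int('12.5')` raises ValueError.
3. `except KeyError` does not match ValueError; skipped.
4. `except ValueError` matches → `values.append(42)` → values = [25, 42].
5. finally always runs: `values.append(86)` → values = [25, 42, 86].
Result: [25, 42, 86]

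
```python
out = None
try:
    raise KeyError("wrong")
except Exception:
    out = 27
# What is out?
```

Step-by-step execution trace:
1. `raise KeyError(...)` raises KeyError.
2. `except Exception` matches (KeyError is a subclass of Exception) → out = 27.
Result: 27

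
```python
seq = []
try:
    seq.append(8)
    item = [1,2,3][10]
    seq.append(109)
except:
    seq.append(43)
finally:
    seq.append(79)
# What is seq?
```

Step-by-step execution trace:
1. try: `seq.append(8)` → seq = [8].
2. `item = [1,2,3][10]` raises IndexError; `seq.append(109)` is not reached.
3. bare `except` matches → `seq.append(43)` → seq = [8, 43].
4. finally always runs: `seq.append(79)` → seq = [8, 43, 79].
Result: [8, 43, 79]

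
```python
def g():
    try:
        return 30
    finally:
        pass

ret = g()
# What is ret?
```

Step-by-step execution trace:
1. `g()` enters try: `return 30` sets pending return value 30.
2. Before returning, `finally: pass` runs (no effect).
3. g() returns 30 → ret = 30.
Result: 30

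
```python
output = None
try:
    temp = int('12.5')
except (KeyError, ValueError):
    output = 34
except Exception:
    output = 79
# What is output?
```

Step-by-step execution trace:
1. `temp = int('12.5')` raises ValueError.
2. `except (KeyError, ValueError)` matches (ValueError is in the tuple) → output = 34.
3. `except Exception` is not reached.
Result: 34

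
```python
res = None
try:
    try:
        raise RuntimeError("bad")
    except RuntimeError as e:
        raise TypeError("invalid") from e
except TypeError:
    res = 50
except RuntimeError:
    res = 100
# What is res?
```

Step-by-step execution trace:
1. Inner try raises RuntimeError; inner `except RuntimeError as e` catches it.
2. `raise TypeError(...) from e` raises TypeError (RuntimeError is attached as __cause__, but only TypeError is active).
3. Outer `except TypeError` matches → res = 50.
4. `except RuntimeError` is not reached.
Result: 50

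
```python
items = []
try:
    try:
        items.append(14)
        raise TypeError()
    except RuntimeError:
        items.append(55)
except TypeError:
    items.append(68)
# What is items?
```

Step-by-step execution trace:
1. Inner try: `items.append(14)` → items = [14].
2. `raise TypeError()` raises TypeError.
3. Inner `except RuntimeError` does not match TypeError; exception propagates to outer try.
4. Outer `except TypeError` matches → `items.append(68)` → items = [14, 68].
Result: [14, 68]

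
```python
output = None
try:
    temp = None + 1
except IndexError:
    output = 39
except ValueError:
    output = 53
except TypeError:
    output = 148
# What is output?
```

Step-by-step execution trace:
1. `temp = None + 1` raises TypeError.
2. `except IndexError` does not match TypeError; skipped.
3. `except ValueError` does not match TypeError; skipped.
4. `except TypeError` matches → output = 148.
Result: 148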